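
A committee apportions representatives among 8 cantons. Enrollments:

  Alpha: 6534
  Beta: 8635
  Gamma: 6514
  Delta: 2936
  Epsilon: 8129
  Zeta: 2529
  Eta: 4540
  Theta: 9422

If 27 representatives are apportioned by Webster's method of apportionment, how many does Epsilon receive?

4

Standard divisor 49239/27 ≈ 1823.667; standard quotas: Alpha 3.583, Beta 4.735, Gamma 3.572, Delta 1.610, Epsilon 4.458, Zeta 1.387, Eta 2.489, Theta 5.167.
Rounding to the nearest integer gives Alpha 4, Beta 5, Gamma 4, Delta 2, Epsilon 4, Zeta 1, Eta 2, Theta 5 — total 27, matching the house size, so no adjustment is needed.
Epsilon receives 4.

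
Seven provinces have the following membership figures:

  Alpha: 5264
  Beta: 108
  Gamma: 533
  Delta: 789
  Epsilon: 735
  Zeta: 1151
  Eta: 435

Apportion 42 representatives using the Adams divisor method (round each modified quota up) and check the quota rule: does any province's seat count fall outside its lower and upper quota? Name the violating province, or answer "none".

Alpha

Standard quotas: Alpha 24.524, Beta 0.503, Gamma 2.483, Delta 3.676, Epsilon 3.424, Zeta 5.362, Eta 2.027.
Adams allocation: Alpha 23, Beta 1, Gamma 3, Delta 4, Epsilon 4, Zeta 5, Eta 2.
Alpha has quota 24.524 (lower 24, upper 25) but receives 23 — outside the quota interval.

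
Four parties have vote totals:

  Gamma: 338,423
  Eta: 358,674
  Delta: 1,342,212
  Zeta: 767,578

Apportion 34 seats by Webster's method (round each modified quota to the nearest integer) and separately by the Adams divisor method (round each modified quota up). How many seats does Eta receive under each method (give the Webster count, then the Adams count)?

4 and 5

Webster: Gamma 4, Eta 4, Delta 17, Zeta 9.
Adams: Gamma 4, Eta 5, Delta 16, Zeta 9.
Eta gets 4 under Webster and 5 under Adams.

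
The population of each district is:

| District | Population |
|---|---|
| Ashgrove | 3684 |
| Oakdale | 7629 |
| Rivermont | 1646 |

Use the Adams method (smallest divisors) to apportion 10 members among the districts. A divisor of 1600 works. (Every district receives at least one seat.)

With modified divisor 1600: modified quotas Ashgrove 2.303, Oakdale 4.768, Rivermont 1.029.
Rounding up: Ashgrove 3, Oakdale 5, Rivermont 2 (total 10).

Ashgrove: 3, Oakdale: 5, Rivermont: 2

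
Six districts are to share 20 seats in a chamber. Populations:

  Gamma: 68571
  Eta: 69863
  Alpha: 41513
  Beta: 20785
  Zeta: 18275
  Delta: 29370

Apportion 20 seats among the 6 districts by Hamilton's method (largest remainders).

Gamma 6, Eta 6, Alpha 3, Beta 2, Zeta 1, Delta 2

The standard divisor is 248377/20 ≈ 12418.85.
Standard quotas: Gamma 5.5215, Eta 5.6256, Alpha 3.3427, Beta 1.6737, Zeta 1.4716, Delta 2.3650.
Lower quotas: Gamma 5, Eta 5, Alpha 3, Beta 1, Zeta 1, Delta 2 (sum 17, leaving 3 seats).
Remainders in descending order: Beta 0.6737, Eta 0.6256, Gamma 0.5215, Zeta 0.4716, Delta 0.3650, Alpha 0.3427.
Largest remainders: Beta, Eta, Gamma receive the extra seats.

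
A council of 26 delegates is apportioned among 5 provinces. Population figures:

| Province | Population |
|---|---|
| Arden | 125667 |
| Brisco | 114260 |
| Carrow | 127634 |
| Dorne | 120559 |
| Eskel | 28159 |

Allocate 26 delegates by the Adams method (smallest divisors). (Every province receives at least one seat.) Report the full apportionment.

Standard divisor 516279/26 ≈ 19856.885; standard quotas: Arden 6.329, Brisco 5.754, Carrow 6.428, Dorne 6.071, Eskel 1.418.
Rounding up gives 7, 6, 7, 7, 2 = 29 seats, so the divisor must be adjusted.
With modified divisor 22100: modified quotas Arden 5.686, Brisco 5.170, Carrow 5.775, Dorne 5.455, Eskel 1.274.
Rounding up: Arden 6, Brisco 6, Carrow 6, Dorne 6, Eskel 2 (total 26).

Arden 6, Brisco 6, Carrow 6, Dorne 6, Eskel 2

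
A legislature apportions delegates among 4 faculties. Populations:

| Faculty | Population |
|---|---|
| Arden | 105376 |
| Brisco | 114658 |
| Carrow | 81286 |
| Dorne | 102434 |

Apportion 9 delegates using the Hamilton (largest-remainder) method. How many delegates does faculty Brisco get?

3

Total 403754; standard divisor 403754/9 ≈ 44861.556.
Standard quotas: Arden 2.3489, Brisco 2.5558, Carrow 1.8119, Dorne 2.2833.
Lower quotas: Arden 2, Brisco 2, Carrow 1, Dorne 2 (sum 7, leaving 2 seats).
Remainders in descending order: Carrow 0.8119, Brisco 0.5558, Arden 0.3489, Dorne 0.2833.
Largest remainders: Carrow, Brisco receive the extra seats.
Brisco receives 3.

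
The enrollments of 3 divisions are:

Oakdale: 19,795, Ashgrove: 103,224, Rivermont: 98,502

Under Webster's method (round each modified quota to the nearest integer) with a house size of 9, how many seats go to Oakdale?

Standard divisor 221521/9 ≈ 24613.444; standard quotas: Oakdale 0.804, Ashgrove 4.194, Rivermont 4.002.
Rounding to the nearest integer gives Oakdale 1, Ashgrove 4, Rivermont 4 — total 9, matching the house size, so no adjustment is needed.
Oakdale receives 1.

1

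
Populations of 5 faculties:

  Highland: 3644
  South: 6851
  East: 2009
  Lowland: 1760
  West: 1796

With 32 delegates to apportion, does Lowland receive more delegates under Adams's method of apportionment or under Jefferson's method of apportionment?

Adams

Adams: Highland 7, South 13, East 4, Lowland 4, West 4.
Jefferson: Highland 7, South 15, East 4, Lowland 3, West 3.
Lowland gets 4 under Adams and 3 under Jefferson.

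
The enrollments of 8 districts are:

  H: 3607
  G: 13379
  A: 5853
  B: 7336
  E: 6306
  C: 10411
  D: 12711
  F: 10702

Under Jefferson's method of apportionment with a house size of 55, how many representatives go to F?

Standard divisor 70305/55 ≈ 1278.273; standard quotas: H 2.822, G 10.466, A 4.579, B 5.739, E 4.933, C 8.145, D 9.944, F 8.372.
Rounding down gives 2, 10, 4, 5, 4, 8, 9, 8 = 50 seats, so the divisor must be adjusted.
With modified divisor 1193.08: modified quotas H 3.023, G 11.214, A 4.906, B 6.149, E 5.285, C 8.726, D 10.654, F 8.970.
Rounding down: H 3, G 11, A 4, B 6, E 5, C 8, D 10, F 8 (total 55).
F receives 8.

8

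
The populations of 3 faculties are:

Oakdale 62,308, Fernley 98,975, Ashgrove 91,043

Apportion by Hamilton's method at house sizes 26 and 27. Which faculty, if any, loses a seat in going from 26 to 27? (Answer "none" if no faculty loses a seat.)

none

At 26 seats: Oakdale 7, Fernley 10, Ashgrove 9.
At 27 seats: Oakdale 7, Fernley 10, Ashgrove 10.
No faculty's allocation decreased.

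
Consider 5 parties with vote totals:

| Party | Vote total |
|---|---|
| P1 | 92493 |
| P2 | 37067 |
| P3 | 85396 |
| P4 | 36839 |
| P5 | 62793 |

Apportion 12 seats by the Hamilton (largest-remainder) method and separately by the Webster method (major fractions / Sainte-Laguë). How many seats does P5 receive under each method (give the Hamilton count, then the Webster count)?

2 and 3

Hamilton: P1 4, P2 2, P3 3, P4 1, P5 2.
Webster: P1 4, P2 1, P3 3, P4 1, P5 3.
P5 gets 2 under Hamilton and 3 under Webster.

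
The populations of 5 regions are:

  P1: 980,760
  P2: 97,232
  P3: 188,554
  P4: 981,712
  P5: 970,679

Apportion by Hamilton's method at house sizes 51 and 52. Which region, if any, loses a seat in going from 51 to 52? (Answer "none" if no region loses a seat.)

At 51 seats: P1 15, P2 2, P3 3, P4 16, P5 15.
At 52 seats: P1 16, P2 1, P3 3, P4 16, P5 16.
P2 drops from 2 to 1.

P2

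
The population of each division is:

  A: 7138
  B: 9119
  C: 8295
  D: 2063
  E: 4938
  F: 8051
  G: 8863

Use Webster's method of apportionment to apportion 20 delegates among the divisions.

Standard divisor 48467/20 ≈ 2423.35; standard quotas: A 2.946, B 3.763, C 3.423, D 0.851, E 2.038, F 3.322, G 3.657.
Rounding to the nearest integer gives A 3, B 4, C 3, D 1, E 2, F 3, G 4 — total 20, matching the house size, so no adjustment is needed.

A 3, B 4, C 3, D 1, E 2, F 3, G 4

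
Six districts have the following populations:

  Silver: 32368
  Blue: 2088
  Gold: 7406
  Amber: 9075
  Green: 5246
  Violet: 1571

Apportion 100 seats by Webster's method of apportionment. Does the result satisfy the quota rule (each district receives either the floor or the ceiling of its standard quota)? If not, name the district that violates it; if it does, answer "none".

Silver

Standard quotas: Silver 56.045, Blue 3.615, Gold 12.823, Amber 15.713, Green 9.083, Violet 2.720.
Webster allocation: Silver 55, Blue 4, Gold 13, Amber 16, Green 9, Violet 3.
Silver has quota 56.045 (lower 56, upper 57) but receives 55 — outside the quota interval.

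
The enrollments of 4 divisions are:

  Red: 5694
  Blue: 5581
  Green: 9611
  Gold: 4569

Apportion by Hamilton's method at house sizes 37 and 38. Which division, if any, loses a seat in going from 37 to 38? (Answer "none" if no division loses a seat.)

none

At 37 seats: Red 8, Blue 8, Green 14, Gold 7.
At 38 seats: Red 9, Blue 8, Green 14, Gold 7.
No division's allocation decreased.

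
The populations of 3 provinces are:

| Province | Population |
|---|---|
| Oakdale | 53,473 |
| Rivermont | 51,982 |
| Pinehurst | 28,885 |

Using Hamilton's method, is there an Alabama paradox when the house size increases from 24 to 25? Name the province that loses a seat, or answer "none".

At 24 seats: Oakdale 10, Rivermont 9, Pinehurst 5.
At 25 seats: Oakdale 10, Rivermont 10, Pinehurst 5.
No province's allocation decreased.

none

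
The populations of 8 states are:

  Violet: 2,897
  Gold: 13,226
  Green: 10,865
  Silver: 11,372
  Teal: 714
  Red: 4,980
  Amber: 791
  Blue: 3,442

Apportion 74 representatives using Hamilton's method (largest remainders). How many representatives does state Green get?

Total 48287; standard divisor 48287/74 ≈ 652.527.
Standard quotas: Violet 4.4397, Gold 20.2689, Green 16.6507, Silver 17.4276, Teal 1.0942, Red 7.6319, Amber 1.2122, Blue 5.2749.
Lower quotas: Violet 4, Gold 20, Green 16, Silver 17, Teal 1, Red 7, Amber 1, Blue 5 (sum 71, leaving 3 seats).
Remainders in descending order: Green 0.6507, Red 0.6319, Violet 0.4397, Silver 0.4276, Blue 0.2749, Gold 0.2689, Amber 0.2122, Teal 0.0942.
The surplus seats go to Green, Red, Violet.
Green receives 17.

17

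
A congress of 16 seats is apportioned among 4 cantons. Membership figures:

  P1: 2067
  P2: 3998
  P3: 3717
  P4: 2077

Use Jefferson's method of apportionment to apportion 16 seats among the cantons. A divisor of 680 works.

P1=3, P2=5, P3=5, P4=3

With modified divisor 680: modified quotas P1 3.040, P2 5.879, P3 5.466, P4 3.054.
Rounding down: P1 3, P2 5, P3 5, P4 3 (total 16).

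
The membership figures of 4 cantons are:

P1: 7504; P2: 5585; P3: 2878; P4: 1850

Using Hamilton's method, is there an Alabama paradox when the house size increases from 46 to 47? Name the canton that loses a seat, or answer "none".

P3

At 46 seats: P1 19, P2 14, P3 8, P4 5.
At 47 seats: P1 20, P2 15, P3 7, P4 5.
P3 drops from 8 to 7.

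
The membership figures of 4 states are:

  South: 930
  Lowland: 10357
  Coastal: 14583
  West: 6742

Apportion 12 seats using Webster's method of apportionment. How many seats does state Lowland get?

Standard divisor 32612/12 ≈ 2717.667; standard quotas: South 0.342, Lowland 3.811, Coastal 5.366, West 2.481.
Rounding to the nearest integer gives 0, 4, 5, 2 = 11 seats, so the divisor must be adjusted.
With modified divisor 2670: modified quotas South 0.348, Lowland 3.879, Coastal 5.462, West 2.525.
Rounding to the nearest integer: South 0, Lowland 4, Coastal 5, West 3 (total 12).
Lowland receives 4.

4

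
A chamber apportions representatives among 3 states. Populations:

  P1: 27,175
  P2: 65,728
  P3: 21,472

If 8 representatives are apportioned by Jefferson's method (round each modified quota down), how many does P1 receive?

Standard divisor 114375/8 ≈ 14296.875; standard quotas: P1 1.901, P2 4.597, P3 1.502.
Rounding down gives 1, 4, 1 = 6 seats, so the divisor must be adjusted.
With modified divisor 12100: modified quotas P1 2.246, P2 5.432, P3 1.775.
Rounding down: P1 2, P2 5, P3 1 (total 8).
P1 receives 2.

2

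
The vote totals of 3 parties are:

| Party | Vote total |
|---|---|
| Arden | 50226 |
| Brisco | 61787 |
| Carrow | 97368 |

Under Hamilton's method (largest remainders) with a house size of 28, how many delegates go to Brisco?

8

Standard divisor: 209381 ÷ 28 ≈ 7477.893.
Standard quotas: Arden 6.7166, Brisco 8.2626, Carrow 13.0208.
Lower quotas: Arden 6, Brisco 8, Carrow 13 (sum 27, leaving 1 seat).
Remainders in descending order: Arden 0.7166, Brisco 0.2626, Carrow 0.0208.
The surplus seat goes to Arden.
Brisco receives 8.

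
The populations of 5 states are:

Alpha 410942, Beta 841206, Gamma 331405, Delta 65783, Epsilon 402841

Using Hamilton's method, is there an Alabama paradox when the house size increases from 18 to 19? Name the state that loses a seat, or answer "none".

Delta

At 18 seats: Alpha 4, Beta 7, Gamma 3, Delta 1, Epsilon 3.
At 19 seats: Alpha 4, Beta 8, Gamma 3, Delta 0, Epsilon 4.
Delta drops from 1 to 0.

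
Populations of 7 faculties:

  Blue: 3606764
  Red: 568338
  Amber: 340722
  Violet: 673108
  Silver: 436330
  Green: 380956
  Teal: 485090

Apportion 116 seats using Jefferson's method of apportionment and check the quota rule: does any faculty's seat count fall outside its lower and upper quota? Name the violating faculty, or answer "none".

Standard quotas: Blue 64.453, Red 10.156, Amber 6.089, Violet 12.028, Silver 7.797, Green 6.808, Teal 8.669.
Jefferson allocation: Blue 66, Red 10, Amber 6, Violet 12, Silver 8, Green 6, Teal 8.
Blue has quota 64.453 (lower 64, upper 65) but receives 66 — outside the quota interval.

Blue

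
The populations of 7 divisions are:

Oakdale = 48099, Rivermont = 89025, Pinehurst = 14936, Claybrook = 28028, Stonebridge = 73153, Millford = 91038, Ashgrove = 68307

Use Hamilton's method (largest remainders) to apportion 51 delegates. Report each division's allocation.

Oakdale=6; Rivermont=11; Pinehurst=2; Claybrook=4; Stonebridge=9; Millford=11; Ashgrove=8

Total 412586; standard divisor 412586/51 ≈ 8089.922.
Standard quotas: Oakdale 5.9455, Rivermont 11.0044, Pinehurst 1.8462, Claybrook 3.4646, Stonebridge 9.0425, Millford 11.2533, Ashgrove 8.4435.
Lower quotas: Oakdale 5, Rivermont 11, Pinehurst 1, Claybrook 3, Stonebridge 9, Millford 11, Ashgrove 8 (sum 48, leaving 3 seats).
Remainders in descending order: Oakdale 0.9455, Pinehurst 0.8462, Claybrook 0.4646, Ashgrove 0.4435, Millford 0.2533, Stonebridge 0.0425, Rivermont 0.0044.
The surplus seats go to Oakdale, Pinehurst, Claybrook.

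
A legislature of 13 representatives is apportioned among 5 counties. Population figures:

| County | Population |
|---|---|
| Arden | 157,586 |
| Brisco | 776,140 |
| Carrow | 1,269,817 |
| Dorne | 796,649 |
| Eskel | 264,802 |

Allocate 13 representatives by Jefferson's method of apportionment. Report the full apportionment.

Standard divisor 3264994/13 ≈ 251153.385; standard quotas: Arden 0.627, Brisco 3.090, Carrow 5.056, Dorne 3.172, Eskel 1.054.
Rounding down gives 0, 3, 5, 3, 1 = 12 seats, so the divisor must be adjusted.
With modified divisor 205400: modified quotas Arden 0.767, Brisco 3.779, Carrow 6.182, Dorne 3.879, Eskel 1.289.
Rounding down: Arden 0, Brisco 3, Carrow 6, Dorne 3, Eskel 1 (total 13).

Arden 0, Brisco 3, Carrow 6, Dorne 3, Eskel 1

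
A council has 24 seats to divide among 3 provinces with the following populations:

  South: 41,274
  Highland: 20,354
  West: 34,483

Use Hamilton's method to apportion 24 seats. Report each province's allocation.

Total 96111; standard divisor 96111/24 ≈ 4004.625.
Standard quotas: South 10.3066, Highland 5.0826, West 8.6108.
Lower quotas: South 10, Highland 5, West 8 (sum 23, leaving 1 seat).
Remainders in descending order: West 0.6108, South 0.3066, Highland 0.0826.
Largest remainder: West receives the extra seat.

South 10, Highland 5, West 9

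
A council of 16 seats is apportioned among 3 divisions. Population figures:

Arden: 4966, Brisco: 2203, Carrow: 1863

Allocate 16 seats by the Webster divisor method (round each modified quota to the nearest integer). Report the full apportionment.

Standard divisor 9032/16 ≈ 564.5; standard quotas: Arden 8.797, Brisco 3.903, Carrow 3.300.
Rounding to the nearest integer gives Arden 9, Brisco 4, Carrow 3 — total 16, matching the house size, so no adjustment is needed.

Arden=9, Brisco=4, Carrow=3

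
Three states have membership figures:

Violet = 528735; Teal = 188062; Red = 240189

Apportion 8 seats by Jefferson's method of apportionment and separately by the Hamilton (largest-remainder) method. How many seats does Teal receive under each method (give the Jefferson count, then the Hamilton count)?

1 and 2

Jefferson: Violet 5, Teal 1, Red 2.
Hamilton: Violet 4, Teal 2, Red 2.
Teal gets 1 under Jefferson and 2 under Hamilton.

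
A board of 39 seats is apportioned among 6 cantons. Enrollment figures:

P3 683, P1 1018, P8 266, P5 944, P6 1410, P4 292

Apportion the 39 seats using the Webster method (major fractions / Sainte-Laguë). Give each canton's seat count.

Standard divisor 4613/39 ≈ 118.282; standard quotas: P3 5.774, P1 8.607, P8 2.249, P5 7.981, P6 11.921, P4 2.469.
Rounding to the nearest integer gives P3 6, P1 9, P8 2, P5 8, P6 12, P4 2 — total 39, matching the house size, so no adjustment is needed.

P3: 6; P1: 9; P8: 2; P5: 8; P6: 12; P4: 2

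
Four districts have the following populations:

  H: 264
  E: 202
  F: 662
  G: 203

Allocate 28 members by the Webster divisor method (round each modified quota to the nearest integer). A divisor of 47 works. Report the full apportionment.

With modified divisor 47: modified quotas H 5.617, E 4.298, F 14.085, G 4.319.
Rounding to the nearest integer: H 6, E 4, F 14, G 4 (total 28).

H 6, E 4, F 14, G 4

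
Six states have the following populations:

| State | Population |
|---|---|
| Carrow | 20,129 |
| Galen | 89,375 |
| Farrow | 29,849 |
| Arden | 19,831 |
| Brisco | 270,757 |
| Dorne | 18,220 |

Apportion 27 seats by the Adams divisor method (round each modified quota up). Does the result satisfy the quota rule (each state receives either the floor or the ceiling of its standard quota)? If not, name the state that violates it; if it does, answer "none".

Brisco

Standard quotas: Carrow 1.213, Galen 5.385, Farrow 1.798, Arden 1.195, Brisco 16.312, Dorne 1.098.
Adams allocation: Carrow 2, Galen 5, Farrow 2, Arden 2, Brisco 15, Dorne 1.
Brisco has quota 16.312 (lower 16, upper 17) but receives 15 — outside the quota interval.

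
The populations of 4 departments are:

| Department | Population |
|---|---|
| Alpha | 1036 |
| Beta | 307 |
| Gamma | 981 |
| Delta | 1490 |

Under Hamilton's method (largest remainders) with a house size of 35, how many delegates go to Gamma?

The standard divisor is 3814/35 ≈ 108.971.
Standard quotas: Alpha 9.507, Beta 2.817, Gamma 9.002, Delta 13.673.
Lower quotas: Alpha 9, Beta 2, Gamma 9, Delta 13 (sum 33, leaving 2 seats).
Remainders in descending order: Beta 0.817, Delta 0.673, Alpha 0.507, Gamma 0.002.
Largest remainders: Beta, Delta receive the extra seats.
Gamma receives 9.

9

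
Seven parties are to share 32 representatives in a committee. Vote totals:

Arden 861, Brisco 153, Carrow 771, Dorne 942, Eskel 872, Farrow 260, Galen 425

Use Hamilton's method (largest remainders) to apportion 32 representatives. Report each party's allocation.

Total 4284; standard divisor 4284/32 ≈ 133.875.
Standard quotas: Arden 6.431, Brisco 1.143, Carrow 5.759, Dorne 7.036, Eskel 6.514, Farrow 1.942, Galen 3.175.
Lower quotas: Arden 6, Brisco 1, Carrow 5, Dorne 7, Eskel 6, Farrow 1, Galen 3 (sum 29, leaving 3 seats).
Remainders in descending order: Farrow 0.942, Carrow 0.759, Eskel 0.514, Arden 0.431, Galen 0.175, Brisco 0.143, Dorne 0.036.
The surplus seats go to Farrow, Carrow, Eskel.

Arden=6; Brisco=1; Carrow=6; Dorne=7; Eskel=7; Farrow=2; Galen=3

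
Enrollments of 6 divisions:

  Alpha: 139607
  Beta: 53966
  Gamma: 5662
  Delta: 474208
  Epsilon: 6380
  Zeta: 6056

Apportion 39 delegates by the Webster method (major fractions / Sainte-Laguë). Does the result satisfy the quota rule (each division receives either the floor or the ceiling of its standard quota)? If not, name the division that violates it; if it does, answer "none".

Delta

Standard quotas: Alpha 7.938, Beta 3.069, Gamma 0.322, Delta 26.964, Epsilon 0.363, Zeta 0.344.
Webster allocation: Alpha 8, Beta 3, Gamma 0, Delta 28, Epsilon 0, Zeta 0.
Delta has quota 26.964 (lower 26, upper 27) but receives 28 — outside the quota interval.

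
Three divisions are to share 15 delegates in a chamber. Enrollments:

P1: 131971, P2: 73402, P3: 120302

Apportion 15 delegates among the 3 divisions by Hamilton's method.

Standard divisor: 325675 ÷ 15 ≈ 21711.667.
Standard quotas: P1 6.0783, P2 3.3808, P3 5.5409.
Lower quotas: P1 6, P2 3, P3 5 (sum 14, leaving 1 seat).
Remainders in descending order: P3 0.5409, P2 0.3808, P1 0.0783.
Largest remainder: P3 receives the extra seat.

P1: 6, P2: 3, P3: 6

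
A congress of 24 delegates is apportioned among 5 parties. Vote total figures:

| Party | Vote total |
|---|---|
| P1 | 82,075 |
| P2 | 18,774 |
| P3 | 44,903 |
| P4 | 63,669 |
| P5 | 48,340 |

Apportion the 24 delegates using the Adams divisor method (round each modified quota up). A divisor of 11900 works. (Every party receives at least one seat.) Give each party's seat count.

P1 7, P2 2, P3 4, P4 6, P5 5

With modified divisor 11900: modified quotas P1 6.897, P2 1.578, P3 3.773, P4 5.350, P5 4.062.
Rounding up: P1 7, P2 2, P3 4, P4 6, P5 5 (total 24).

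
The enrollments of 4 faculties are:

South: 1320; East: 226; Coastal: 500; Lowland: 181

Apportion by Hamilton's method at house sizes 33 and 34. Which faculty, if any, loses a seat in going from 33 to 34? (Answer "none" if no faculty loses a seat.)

At 33 seats: South 20, East 3, Coastal 7, Lowland 3.
At 34 seats: South 20, East 3, Coastal 8, Lowland 3.
No faculty's allocation decreased.

none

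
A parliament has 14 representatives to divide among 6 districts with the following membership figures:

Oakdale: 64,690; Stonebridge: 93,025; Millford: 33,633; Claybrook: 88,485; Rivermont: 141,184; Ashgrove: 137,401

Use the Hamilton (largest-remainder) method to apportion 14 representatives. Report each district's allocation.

Total 558418; standard divisor 558418/14 = 39887.
Standard quotas: Oakdale 1.6218, Stonebridge 2.3322, Millford 0.8432, Claybrook 2.2184, Rivermont 3.5396, Ashgrove 3.4448.
Lower quotas: Oakdale 1, Stonebridge 2, Millford 0, Claybrook 2, Rivermont 3, Ashgrove 3 (sum 11, leaving 3 seats).
Remainders in descending order: Millford 0.8432, Oakdale 0.6218, Rivermont 0.5396, Ashgrove 0.4448, Stonebridge 0.3322, Claybrook 0.2184.
The surplus seats go to Millford, Oakdale, Rivermont.

Oakdale: 2, Stonebridge: 2, Millford: 1, Claybrook: 2, Rivermont: 4, Ashgrove: 3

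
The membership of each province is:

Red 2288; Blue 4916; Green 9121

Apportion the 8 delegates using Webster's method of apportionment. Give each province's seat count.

Red 1, Blue 2, Green 5

Standard divisor 16325/8 ≈ 2040.625; standard quotas: Red 1.121, Blue 2.409, Green 4.470.
Rounding to the nearest integer gives 1, 2, 4 = 7 seats, so the divisor must be adjusted.
With modified divisor 2000: modified quotas Red 1.144, Blue 2.458, Green 4.561.
Rounding to the nearest integer: Red 1, Blue 2, Green 5 (total 8).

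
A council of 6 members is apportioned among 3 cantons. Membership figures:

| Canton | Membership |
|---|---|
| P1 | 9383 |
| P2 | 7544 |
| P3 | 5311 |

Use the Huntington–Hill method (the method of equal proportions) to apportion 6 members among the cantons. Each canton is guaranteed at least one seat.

P1=3; P2=2; P3=1

With divisor 3793: modified quotas P1 2.474, P2 1.989, P3 1.400.
Geometric-mean thresholds: P1 √(2·3)=2.449, P2 √(1·2)=1.414, P3 √(1·2)=1.414.
Each quota rounded against its threshold gives P1 3, P2 2, P3 1 (total 6).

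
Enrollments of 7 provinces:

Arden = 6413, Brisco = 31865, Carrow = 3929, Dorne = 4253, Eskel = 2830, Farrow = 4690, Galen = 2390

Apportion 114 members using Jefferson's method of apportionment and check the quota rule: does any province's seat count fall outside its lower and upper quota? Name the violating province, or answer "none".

Brisco

Standard quotas: Arden 12.969, Brisco 64.442, Carrow 7.946, Dorne 8.601, Eskel 5.723, Farrow 9.485, Galen 4.833.
Jefferson allocation: Arden 13, Brisco 66, Carrow 8, Dorne 8, Eskel 5, Farrow 9, Galen 5.
Brisco has quota 64.442 (lower 64, upper 65) but receives 66 — outside the quota interval.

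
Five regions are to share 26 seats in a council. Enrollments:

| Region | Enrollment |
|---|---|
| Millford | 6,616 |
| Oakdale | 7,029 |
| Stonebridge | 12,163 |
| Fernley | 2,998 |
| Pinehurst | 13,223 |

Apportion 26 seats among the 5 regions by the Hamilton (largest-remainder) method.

Total 42029; standard divisor 42029/26 ≈ 1616.5.
Standard quotas: Millford 4.0928, Oakdale 4.3483, Stonebridge 7.5243, Fernley 1.8546, Pinehurst 8.1800.
Lower quotas: Millford 4, Oakdale 4, Stonebridge 7, Fernley 1, Pinehurst 8 (sum 24, leaving 2 seats).
Remainders in descending order: Fernley 0.8546, Stonebridge 0.5243, Oakdale 0.3483, Pinehurst 0.1800, Millford 0.0928.
The surplus seats go to Fernley, Stonebridge.

Millford=4; Oakdale=4; Stonebridge=8; Fernley=2; Pinehurst=8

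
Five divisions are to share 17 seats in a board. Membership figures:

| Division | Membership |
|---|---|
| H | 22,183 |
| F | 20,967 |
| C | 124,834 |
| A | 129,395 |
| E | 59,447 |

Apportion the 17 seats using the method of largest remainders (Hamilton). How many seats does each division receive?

The standard divisor is 356826/17 ≈ 20989.765.
Standard quotas: H 1.0568, F 0.9989, C 5.9474, A 6.1647, E 2.8322.
Lower quotas: H 1, F 0, C 5, A 6, E 2 (sum 14, leaving 3 seats).
Remainders in descending order: F 0.9989, C 0.9474, E 0.8322, A 0.1647, H 0.0568.
Largest remainders: F, C, E receive the extra seats.

H 1; F 1; C 6; A 6; E 3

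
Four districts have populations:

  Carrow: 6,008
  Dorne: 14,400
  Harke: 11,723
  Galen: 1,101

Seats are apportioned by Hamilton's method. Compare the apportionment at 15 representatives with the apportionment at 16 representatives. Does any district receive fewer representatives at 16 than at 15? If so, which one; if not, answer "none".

At 15 seats: Carrow 3, Dorne 7, Harke 5, Galen 0.
At 16 seats: Carrow 3, Dorne 7, Harke 6, Galen 0.
No district's allocation decreased.

none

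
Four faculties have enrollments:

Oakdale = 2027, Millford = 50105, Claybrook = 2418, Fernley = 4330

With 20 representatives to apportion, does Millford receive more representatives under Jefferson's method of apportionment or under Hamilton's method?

Jefferson: Oakdale 0, Millford 19, Claybrook 0, Fernley 1.
Hamilton: Oakdale 1, Millford 17, Claybrook 1, Fernley 1.
Millford gets 19 under Jefferson and 17 under Hamilton.

Jefferson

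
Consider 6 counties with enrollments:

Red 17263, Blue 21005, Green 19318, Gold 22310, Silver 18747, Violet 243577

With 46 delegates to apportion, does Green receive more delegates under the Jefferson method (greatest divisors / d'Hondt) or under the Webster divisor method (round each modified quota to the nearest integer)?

Webster

Jefferson: Red 2, Blue 3, Green 2, Gold 3, Silver 2, Violet 34.
Webster: Red 2, Blue 3, Green 3, Gold 3, Silver 3, Violet 32.
Green gets 2 under Jefferson and 3 under Webster.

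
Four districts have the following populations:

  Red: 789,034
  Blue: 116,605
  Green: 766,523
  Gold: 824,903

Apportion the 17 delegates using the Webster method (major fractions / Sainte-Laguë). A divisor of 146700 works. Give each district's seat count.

With modified divisor 146700: modified quotas Red 5.379, Blue 0.795, Green 5.225, Gold 5.623.
Rounding to the nearest integer: Red 5, Blue 1, Green 5, Gold 6 (total 17).

Red: 5, Blue: 1, Green: 5, Gold: 6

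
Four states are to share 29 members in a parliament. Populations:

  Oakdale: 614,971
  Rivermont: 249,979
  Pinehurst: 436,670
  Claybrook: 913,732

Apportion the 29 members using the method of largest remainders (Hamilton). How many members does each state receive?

Oakdale: 8, Rivermont: 3, Pinehurst: 6, Claybrook: 12

Standard divisor: 2215352 ÷ 29 ≈ 76391.448.
Standard quotas: Oakdale 8.0503, Rivermont 3.2723, Pinehurst 5.7162, Claybrook 11.9612.
Lower quotas: Oakdale 8, Rivermont 3, Pinehurst 5, Claybrook 11 (sum 27, leaving 2 seats).
Remainders in descending order: Claybrook 0.9612, Pinehurst 0.7162, Rivermont 0.2723, Oakdale 0.0503.
The surplus seats go to Claybrook, Pinehurst.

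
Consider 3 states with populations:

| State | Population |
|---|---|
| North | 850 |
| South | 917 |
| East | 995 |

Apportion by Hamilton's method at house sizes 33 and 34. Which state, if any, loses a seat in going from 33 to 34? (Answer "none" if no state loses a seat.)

none

At 33 seats: North 10, South 11, East 12.
At 34 seats: North 11, South 11, East 12.
No state's allocation decreased.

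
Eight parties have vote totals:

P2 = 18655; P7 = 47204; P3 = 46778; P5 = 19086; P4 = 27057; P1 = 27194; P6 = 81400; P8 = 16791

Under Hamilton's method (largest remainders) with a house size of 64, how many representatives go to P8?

The standard divisor is 284165/64 ≈ 4440.078.
Standard quotas: P2 4.2015, P7 10.6313, P3 10.5354, P5 4.2986, P4 6.0938, P1 6.1247, P6 18.3330, P8 3.7817.
Lower quotas: P2 4, P7 10, P3 10, P5 4, P4 6, P1 6, P6 18, P8 3 (sum 61, leaving 3 seats).
Remainders in descending order: P8 0.7817, P7 0.6313, P3 0.5354, P6 0.3330, P5 0.2986, P2 0.2015, P1 0.1247, P4 0.0938.
The surplus seats go to P8, P7, P3.
P8 receives 4.

4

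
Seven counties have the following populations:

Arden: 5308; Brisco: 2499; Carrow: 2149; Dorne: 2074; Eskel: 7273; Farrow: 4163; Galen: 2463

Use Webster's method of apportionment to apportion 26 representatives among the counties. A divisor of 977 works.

Arden: 5; Brisco: 3; Carrow: 2; Dorne: 2; Eskel: 7; Farrow: 4; Galen: 3

With modified divisor 977: modified quotas Arden 5.433, Brisco 2.558, Carrow 2.200, Dorne 2.123, Eskel 7.444, Farrow 4.261, Galen 2.521.
Rounding to the nearest integer: Arden 5, Brisco 3, Carrow 2, Dorne 2, Eskel 7, Farrow 4, Galen 3 (total 26).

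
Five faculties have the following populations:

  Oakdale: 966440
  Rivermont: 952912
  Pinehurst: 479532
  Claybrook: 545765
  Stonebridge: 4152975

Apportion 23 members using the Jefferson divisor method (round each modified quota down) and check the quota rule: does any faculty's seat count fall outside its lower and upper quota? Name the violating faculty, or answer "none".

Stonebridge

Standard quotas: Oakdale 3.132, Rivermont 3.088, Pinehurst 1.554, Claybrook 1.769, Stonebridge 13.458.
Jefferson allocation: Oakdale 3, Rivermont 3, Pinehurst 1, Claybrook 1, Stonebridge 15.
Stonebridge has quota 13.458 (lower 13, upper 14) but receives 15 — outside the quota interval.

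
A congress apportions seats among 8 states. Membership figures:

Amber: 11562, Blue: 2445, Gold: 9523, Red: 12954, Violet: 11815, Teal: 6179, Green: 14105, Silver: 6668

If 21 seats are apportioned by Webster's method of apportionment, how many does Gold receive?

Standard divisor 75251/21 ≈ 3583.381; standard quotas: Amber 3.227, Blue 0.682, Gold 2.658, Red 3.615, Violet 3.297, Teal 1.724, Green 3.936, Silver 1.861.
Rounding to the nearest integer gives 3, 1, 3, 4, 3, 2, 4, 2 = 22 seats, so the divisor must be adjusted.
With modified divisor 3760: modified quotas Amber 3.075, Blue 0.650, Gold 2.533, Red 3.445, Violet 3.142, Teal 1.643, Green 3.751, Silver 1.773.
Rounding to the nearest integer: Amber 3, Blue 1, Gold 3, Red 3, Violet 3, Teal 2, Green 4, Silver 2 (total 21).
Gold receives 3.

3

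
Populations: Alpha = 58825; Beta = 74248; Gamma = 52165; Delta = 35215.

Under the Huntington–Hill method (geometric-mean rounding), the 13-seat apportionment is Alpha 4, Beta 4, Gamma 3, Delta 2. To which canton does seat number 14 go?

Beta

Priority for the next seat is population ÷ (√(s·(s+1))).
Priorities: Alpha 13153.670, Beta 16602.358, Gamma 15058.738, Delta 14376.464.
Highest priority: Beta.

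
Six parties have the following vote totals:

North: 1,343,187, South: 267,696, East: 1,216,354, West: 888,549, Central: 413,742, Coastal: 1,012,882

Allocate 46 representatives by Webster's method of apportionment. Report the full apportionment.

Standard divisor 5142410/46 ≈ 111791.522; standard quotas: North 12.015, South 2.395, East 10.881, West 7.948, Central 3.701, Coastal 9.060.
Rounding to the nearest integer gives North 12, South 2, East 11, West 8, Central 4, Coastal 9 — total 46, matching the house size, so no adjustment is needed.

North: 12; South: 2; East: 11; West: 8; Central: 4; Coastal: 9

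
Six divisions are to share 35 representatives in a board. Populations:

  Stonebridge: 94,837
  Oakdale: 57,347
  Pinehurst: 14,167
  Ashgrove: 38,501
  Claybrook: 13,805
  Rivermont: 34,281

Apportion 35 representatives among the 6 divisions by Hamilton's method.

Stonebridge 13, Oakdale 8, Pinehurst 2, Ashgrove 5, Claybrook 2, Rivermont 5

Total 252938; standard divisor 252938/35 ≈ 7226.8.
Standard quotas: Stonebridge 13.1230, Oakdale 7.9353, Pinehurst 1.9603, Ashgrove 5.3275, Claybrook 1.9103, Rivermont 4.7436.
Lower quotas: Stonebridge 13, Oakdale 7, Pinehurst 1, Ashgrove 5, Claybrook 1, Rivermont 4 (sum 31, leaving 4 seats).
Remainders in descending order: Pinehurst 0.9603, Oakdale 0.9353, Claybrook 0.9103, Rivermont 0.7436, Ashgrove 0.3275, Stonebridge 0.1230.
Largest remainders: Pinehurst, Oakdale, Claybrook, Rivermont receive the extra seats.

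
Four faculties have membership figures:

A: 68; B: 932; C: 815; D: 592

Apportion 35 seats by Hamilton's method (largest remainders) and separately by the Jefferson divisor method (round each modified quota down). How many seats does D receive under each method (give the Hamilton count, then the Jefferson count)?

Hamilton: A 1, B 13, C 12, D 9.
Jefferson: A 1, B 14, C 12, D 8.
D gets 9 under Hamilton and 8 under Jefferson.

9 and 8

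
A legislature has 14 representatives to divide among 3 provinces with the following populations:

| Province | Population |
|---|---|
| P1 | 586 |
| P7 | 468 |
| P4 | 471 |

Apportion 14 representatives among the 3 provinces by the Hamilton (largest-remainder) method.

P1: 6, P7: 4, P4: 4

Standard divisor: 1525 ÷ 14 ≈ 108.929.
Standard quotas: P1 5.380, P7 4.296, P4 4.324.
Lower quotas: P1 5, P7 4, P4 4 (sum 13, leaving 1 seat).
Remainders in descending order: P1 0.380, P4 0.324, P7 0.296.
Largest remainder: P1 receives the extra seat.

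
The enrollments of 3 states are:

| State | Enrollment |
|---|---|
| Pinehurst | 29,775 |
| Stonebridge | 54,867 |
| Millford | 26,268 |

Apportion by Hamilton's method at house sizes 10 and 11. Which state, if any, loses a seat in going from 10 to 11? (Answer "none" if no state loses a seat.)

none

At 10 seats: Pinehurst 3, Stonebridge 5, Millford 2.
At 11 seats: Pinehurst 3, Stonebridge 5, Millford 3.
No state's allocation decreased.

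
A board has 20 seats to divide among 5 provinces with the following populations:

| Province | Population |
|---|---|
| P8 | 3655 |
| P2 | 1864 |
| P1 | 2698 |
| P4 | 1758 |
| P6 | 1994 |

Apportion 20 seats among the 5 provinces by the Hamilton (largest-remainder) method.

P8=6, P2=3, P1=5, P4=3, P6=3

Total 11969; standard divisor 11969/20 ≈ 598.45.
Standard quotas: P8 6.107, P2 3.115, P1 4.508, P4 2.938, P6 3.332.
Lower quotas: P8 6, P2 3, P1 4, P4 2, P6 3 (sum 18, leaving 2 seats).
Remainders in descending order: P4 0.938, P1 0.508, P6 0.332, P2 0.115, P8 0.107.
The surplus seats go to P4, P1.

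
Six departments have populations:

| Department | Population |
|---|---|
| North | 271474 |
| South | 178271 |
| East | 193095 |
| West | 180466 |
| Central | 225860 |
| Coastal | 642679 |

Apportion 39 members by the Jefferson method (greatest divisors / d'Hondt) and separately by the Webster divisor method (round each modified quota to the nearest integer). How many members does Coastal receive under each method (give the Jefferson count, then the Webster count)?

Jefferson: North 6, South 4, East 4, West 4, Central 5, Coastal 16.
Webster: North 6, South 4, East 5, West 4, Central 5, Coastal 15.
Coastal gets 16 under Jefferson and 15 under Webster.

16 and 15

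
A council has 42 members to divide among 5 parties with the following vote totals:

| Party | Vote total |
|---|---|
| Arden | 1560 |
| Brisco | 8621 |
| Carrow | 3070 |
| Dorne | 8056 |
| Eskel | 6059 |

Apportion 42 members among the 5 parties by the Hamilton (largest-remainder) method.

Standard divisor: 27366 ÷ 42 ≈ 651.571.
Standard quotas: Arden 2.3942, Brisco 13.2311, Carrow 4.7117, Dorne 12.3640, Eskel 9.2991.
Lower quotas: Arden 2, Brisco 13, Carrow 4, Dorne 12, Eskel 9 (sum 40, leaving 2 seats).
Remainders in descending order: Carrow 0.7117, Arden 0.3942, Dorne 0.3640, Eskel 0.2991, Brisco 0.2311.
The surplus seats go to Carrow, Arden.

Arden=3; Brisco=13; Carrow=5; Dorne=12; Eskel=9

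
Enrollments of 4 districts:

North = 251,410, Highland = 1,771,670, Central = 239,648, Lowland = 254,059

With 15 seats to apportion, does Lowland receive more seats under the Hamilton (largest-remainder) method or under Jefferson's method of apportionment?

Hamilton

Hamilton: North 1, Highland 11, Central 1, Lowland 2.
Jefferson: North 1, Highland 12, Central 1, Lowland 1.
Lowland gets 2 under Hamilton and 1 under Jefferson.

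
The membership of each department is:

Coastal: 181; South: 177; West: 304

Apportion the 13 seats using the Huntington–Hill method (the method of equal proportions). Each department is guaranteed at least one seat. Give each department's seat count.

Coastal 4, South 3, West 6

With divisor 52: modified quotas Coastal 3.481, South 3.404, West 5.846.
Geometric-mean thresholds: Coastal √(3·4)=3.464, South √(3·4)=3.464, West √(5·6)=5.477.
Each quota rounded against its threshold gives Coastal 4, South 3, West 6 (total 13).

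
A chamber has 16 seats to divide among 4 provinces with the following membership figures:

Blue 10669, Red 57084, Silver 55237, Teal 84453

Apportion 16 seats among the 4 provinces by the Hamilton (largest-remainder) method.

Blue 1, Red 4, Silver 4, Teal 7

Total 207443; standard divisor 207443/16 ≈ 12965.188.
Standard quotas: Blue 0.8229, Red 4.4029, Silver 4.2604, Teal 6.5138.
Lower quotas: Blue 0, Red 4, Silver 4, Teal 6 (sum 14, leaving 2 seats).
Remainders in descending order: Blue 0.8229, Teal 0.5138, Red 0.4029, Silver 0.2604.
Largest remainders: Blue, Teal receive the extra seats.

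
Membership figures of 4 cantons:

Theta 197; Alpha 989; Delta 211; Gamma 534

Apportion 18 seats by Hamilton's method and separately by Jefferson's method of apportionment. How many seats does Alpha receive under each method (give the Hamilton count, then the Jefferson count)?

9 and 10

Hamilton: Theta 2, Alpha 9, Delta 2, Gamma 5.
Jefferson: Theta 1, Alpha 10, Delta 2, Gamma 5.
Alpha gets 9 under Hamilton and 10 under Jefferson.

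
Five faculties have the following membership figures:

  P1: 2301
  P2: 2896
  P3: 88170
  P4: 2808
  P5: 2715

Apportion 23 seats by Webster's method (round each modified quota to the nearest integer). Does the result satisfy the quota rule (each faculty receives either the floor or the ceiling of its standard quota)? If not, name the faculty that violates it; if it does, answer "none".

P3

Standard quotas: P1 0.535, P2 0.674, P3 20.507, P4 0.653, P5 0.631.
Webster allocation: P1 1, P2 1, P3 19, P4 1, P5 1.
P3 has quota 20.507 (lower 20, upper 21) but receives 19 — outside the quota interval.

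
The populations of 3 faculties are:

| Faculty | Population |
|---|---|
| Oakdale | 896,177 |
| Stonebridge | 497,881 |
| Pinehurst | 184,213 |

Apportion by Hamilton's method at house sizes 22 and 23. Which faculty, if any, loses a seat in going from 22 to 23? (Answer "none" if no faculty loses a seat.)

none

At 22 seats: Oakdale 12, Stonebridge 7, Pinehurst 3.
At 23 seats: Oakdale 13, Stonebridge 7, Pinehurst 3.
No faculty's allocation decreased.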